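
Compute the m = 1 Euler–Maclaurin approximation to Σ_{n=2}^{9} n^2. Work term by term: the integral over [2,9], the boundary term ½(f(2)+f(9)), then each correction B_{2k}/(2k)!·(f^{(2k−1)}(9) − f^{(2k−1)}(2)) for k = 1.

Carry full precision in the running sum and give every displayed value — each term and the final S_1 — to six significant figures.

The integral term ∫_2^9 x^2 dx = 240.333.
Endpoint term: (f(2) + f(9))/2 = (4.00000 + 81.0000)/2 = 42.5000.
Integral + boundary = 282.833.
k=1: B_{2}/(2)! × [f^{(1)}(9) − f^{(1)}(2)] = 1/12 × (18.0000 − 4.00000) = 1.16667.

S_1 ≈ 284.000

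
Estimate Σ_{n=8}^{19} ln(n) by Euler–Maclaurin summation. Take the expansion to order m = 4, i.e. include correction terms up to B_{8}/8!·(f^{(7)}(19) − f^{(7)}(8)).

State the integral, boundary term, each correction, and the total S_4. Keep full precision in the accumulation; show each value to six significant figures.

∫_8^19 ln(x) dx evaluates to 28.3088.
Endpoint term: (f(8) + f(19))/2 = (2.07944 + 2.94444)/2 = 2.51194.
Integral + boundary = 30.8207.
Order-1 term: 1/12 · (0.0526316 − 0.125000) = -0.00603070.
After k=1: 30.8147.
Order-2 term: −1/720 · (0.000291588 − 0.00390625) = 5.02036e-06.
After k=2: 30.8147.
Order-3 term: 1/30240 · (9.69267e-06 − 0.000732422) = -2.38998e-08.
After k=3: 30.8147.
Order-4 term: −1/1209600 · (8.05485e-07 − 0.000343323) = 2.83166e-10.

S_4 ≈ 30.8147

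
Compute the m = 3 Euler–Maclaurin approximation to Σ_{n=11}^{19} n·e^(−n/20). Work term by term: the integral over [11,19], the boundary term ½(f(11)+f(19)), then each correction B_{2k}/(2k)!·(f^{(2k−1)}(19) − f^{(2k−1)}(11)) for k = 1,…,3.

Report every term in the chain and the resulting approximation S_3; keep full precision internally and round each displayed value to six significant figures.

S_3 ≈ 62.8781

The integral term ∫_11^19 x·e^(−x/20) dx = 56.0509.
Endpoint term: (f(11) + f(19))/2 = (6.34645 + 7.34808)/2 = 6.84726.
Running total after boundary: 62.8981.
Correction k=1: B_{2}/2! · (f^{(1)}(19) − f^{(1)}(11)) = 1/12 · (0.0193371 − 0.259627) = -0.0200242.
Partial sum through k=1: 62.8781.
Correction k=2: B_{4}/4! · (f^{(3)}(19) − f^{(3)}(11)) = −1/720 · (0.00198205 − 0.00353382) = 2.15524e-06.
Partial sum through k=2: 62.8781.
Correction k=3: B_{6}/6! · (f^{(5)}(19) − f^{(5)}(11)) = 1/30240 · (9.78938e-06 − 1.60464e-05) = -2.06913e-10.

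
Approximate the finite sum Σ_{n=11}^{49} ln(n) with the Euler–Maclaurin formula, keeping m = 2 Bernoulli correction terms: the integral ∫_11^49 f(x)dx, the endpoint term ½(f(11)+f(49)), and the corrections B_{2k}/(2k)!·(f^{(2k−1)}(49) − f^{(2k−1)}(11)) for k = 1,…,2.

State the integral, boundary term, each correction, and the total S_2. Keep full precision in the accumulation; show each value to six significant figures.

Integral: ∫_11^49 ln(x) dx = 126.322.
½[f(11) + f(49)] = ½[2.39790 + 3.89182] = 3.14486.
Running total after boundary: 129.467.
Correction k=1: B_{2}/2! · (f^{(1)}(49) − f^{(1)}(11)) = 1/12 · (0.0204082 − 0.0909091) = -0.00587508.
Partial sum through k=1: 129.461.
Correction k=2: B_{4}/4! · (f^{(3)}(49) − f^{(3)}(11)) = −1/720 · (1.69997e-05 − 0.00150263) = 2.06337e-06.

S_2 ≈ 129.461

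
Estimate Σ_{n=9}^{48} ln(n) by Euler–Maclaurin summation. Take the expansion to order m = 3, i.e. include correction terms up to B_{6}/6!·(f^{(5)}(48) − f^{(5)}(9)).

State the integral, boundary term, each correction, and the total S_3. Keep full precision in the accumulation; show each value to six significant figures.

Integral: ∫_9^48 ln(x) dx = 127.043.
Boundary: ½(f(9) + f(48)) = ½(2.19722 + 3.87120) = 3.03421.
Integral + boundary = 130.077.
Order-1 term: 1/12 · (0.0208333 − 0.111111) = -0.00752315.
Partial sum through k=1: 130.069.
Order-2 term: −1/720 · (1.80845e-05 − 0.00274348) = 3.78528e-06.
Partial sum through k=2: 130.069.
Order-3 term: 1/30240 · (9.41901e-08 − 0.000406442) = -1.34374e-08.

S_3 ≈ 130.069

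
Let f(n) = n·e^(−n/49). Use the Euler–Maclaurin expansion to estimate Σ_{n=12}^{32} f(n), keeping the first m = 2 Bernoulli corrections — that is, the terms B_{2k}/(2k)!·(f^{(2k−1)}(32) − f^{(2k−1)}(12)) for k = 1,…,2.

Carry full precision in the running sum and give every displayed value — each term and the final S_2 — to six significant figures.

Integral: ∫_12^32 x·e^(−x/49) dx = 274.076.
Boundary: ½(f(12) + f(32)) = ½(9.39341 + 16.6544) = 13.0239.
So far: 287.100.
Order-1 term: 1/12 · (0.180564 − 0.591082) = -0.0342098.
Partial sum through k=1: 287.066.
Order-2 term: −1/720 · (0.000508732 − 0.000898230) = 5.40970e-07.

S_2 ≈ 287.066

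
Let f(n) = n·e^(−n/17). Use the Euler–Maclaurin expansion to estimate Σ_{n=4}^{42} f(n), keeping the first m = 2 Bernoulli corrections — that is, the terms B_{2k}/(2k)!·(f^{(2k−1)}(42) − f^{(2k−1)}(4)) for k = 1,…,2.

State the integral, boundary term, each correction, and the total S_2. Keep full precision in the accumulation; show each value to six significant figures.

S_2 ≈ 200.657

The integral term ∫_4^42 x·e^(−x/17) dx = 197.362.
½[f(4) + f(42)] = ½[3.16135 + 3.55047] = 3.35591.
Running total after boundary: 200.718.
Order-1 term: 1/12 · (-0.124316 − 0.604376) = -0.0607244.
Partial sum through k=1: 200.657.
Order-2 term: −1/720 · (0.000154858 − 0.00756074) = 1.02859e-05.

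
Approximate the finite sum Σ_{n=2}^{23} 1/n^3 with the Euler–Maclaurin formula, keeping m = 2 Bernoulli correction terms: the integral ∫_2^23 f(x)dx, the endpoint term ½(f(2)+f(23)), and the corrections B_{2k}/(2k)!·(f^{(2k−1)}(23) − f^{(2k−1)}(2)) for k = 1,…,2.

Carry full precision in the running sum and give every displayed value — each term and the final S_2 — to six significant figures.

Integral: ∫_2^23 1/x^3 dx = 0.124055.
½[f(2) + f(23)] = ½[0.125000 + 8.21895e-05] = 0.0625411.
Integral + boundary = 0.186596.
Correction k=1: B_{2}/2! · (f^{(1)}(23) − f^{(1)}(2)) = 1/12 · (-1.07204e-05 − (-0.187500)) = 0.0156241.
After k=1: 0.202220.
Correction k=2: B_{4}/4! · (f^{(3)}(23) − f^{(3)}(2)) = −1/720 · (-4.05307e-07 − (-0.937500)) = -0.00130208.

S_2 ≈ 0.200918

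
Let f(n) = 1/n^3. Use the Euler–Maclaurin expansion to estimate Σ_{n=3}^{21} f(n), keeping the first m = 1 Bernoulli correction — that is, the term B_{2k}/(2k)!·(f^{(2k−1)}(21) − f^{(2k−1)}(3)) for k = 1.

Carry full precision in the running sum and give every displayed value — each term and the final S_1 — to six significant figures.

Integral: ∫_3^21 1/x^3 dx = 0.0544218.
Boundary: ½(f(3) + f(21)) = ½(0.0370370 + 0.000107980) = 0.0185725.
So far: 0.0729943.
Order-1 term: 1/12 · (-1.54257e-05 − (-0.0370370)) = 0.00308513.

S_1 ≈ 0.0760794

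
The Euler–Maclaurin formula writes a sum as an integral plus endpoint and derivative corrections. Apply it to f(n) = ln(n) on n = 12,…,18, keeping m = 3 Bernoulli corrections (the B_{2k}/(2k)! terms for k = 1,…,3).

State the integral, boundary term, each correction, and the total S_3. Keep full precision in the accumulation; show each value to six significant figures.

S_3 ≈ 18.8931

The integral term ∫_12^18 ln(x) dx = 16.2078.
Endpoint term: (f(12) + f(18))/2 = (2.48491 + 2.89037)/2 = 2.68764.
Integral + boundary = 18.8955.
k=1: B_{2}/(2)! × [f^{(1)}(18) − f^{(1)}(12)] = 1/12 × (0.0555556 − 0.0833333) = -0.00231481.
Partial sum through k=1: 18.8931.
k=2: B_{4}/(4)! × [f^{(3)}(18) − f^{(3)}(12)] = −1/720 × (0.000342936 − 0.00115741) = 1.13121e-06.
Partial sum through k=2: 18.8931.
k=3: B_{6}/(6)! × [f^{(5)}(18) − f^{(5)}(12)] = 1/30240 × (1.27013e-05 − 9.64506e-05) = -2.76949e-09.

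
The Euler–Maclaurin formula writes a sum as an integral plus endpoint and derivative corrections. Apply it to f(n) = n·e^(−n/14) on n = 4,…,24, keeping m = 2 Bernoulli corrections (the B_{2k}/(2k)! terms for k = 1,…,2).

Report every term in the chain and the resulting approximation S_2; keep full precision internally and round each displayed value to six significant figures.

Integral: ∫_4^24 x·e^(−x/14) dx = 93.5632.
Endpoint term: (f(4) + f(24))/2 = (3.00591 + 4.32222)/2 = 3.66406.
Integral + boundary = 97.2272.
k=1: B_{2}/(2)! × [f^{(1)}(24) − f^{(1)}(4)] = 1/12 × (-0.128637 − 0.536769) = -0.0554506.
Running total after k=1: 97.1718.
k=2: B_{4}/(4)! × [f^{(3)}(24) − f^{(3)}(4)] = −1/720 × (0.00118136 − 0.0104068) = 1.28130e-05.

S_2 ≈ 97.1718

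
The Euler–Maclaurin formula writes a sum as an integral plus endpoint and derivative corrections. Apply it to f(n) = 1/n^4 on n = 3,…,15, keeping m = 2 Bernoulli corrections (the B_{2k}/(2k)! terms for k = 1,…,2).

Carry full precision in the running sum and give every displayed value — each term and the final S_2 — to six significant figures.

Integral: ∫_3^15 1/x^4 dx = 0.0122469.
Boundary: ½(f(3) + f(15)) = ½(0.0123457 + 1.97531e-05) = 0.00618272.
Integral + boundary = 0.0184296.
Order-1 term: 1/12 · (-5.26749e-06 − (-0.0164609)) = 0.00137130.
After k=1: 0.0198009.
Order-2 term: −1/720 · (-7.02332e-07 − (-0.0548697)) = -7.62069e-05.

S_2 ≈ 0.0197247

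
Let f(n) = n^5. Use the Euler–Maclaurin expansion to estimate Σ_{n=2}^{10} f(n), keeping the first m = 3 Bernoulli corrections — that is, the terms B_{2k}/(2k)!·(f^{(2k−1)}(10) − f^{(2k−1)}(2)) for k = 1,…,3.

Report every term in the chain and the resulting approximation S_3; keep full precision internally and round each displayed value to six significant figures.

∫_2^10 x^5 dx evaluates to 166656.
Endpoint term: (f(2) + f(10))/2 = (32.0000 + 100000)/2 = 50016.0.
So far: 216672.
k=1: B_{2}/(2)! × [f^{(1)}(10) − f^{(1)}(2)] = 1/12 × (50000.0 − 80.0000) = 4160.00.
Running total after k=1: 220832.
k=2: B_{4}/(4)! × [f^{(3)}(10) − f^{(3)}(2)] = −1/720 × (6000.00 − 240.000) = -8.00000.
Running total after k=2: 220824.
k=3: B_{6}/(6)! × [f^{(5)}(10) − f^{(5)}(2)] = 1/30240 × (120.000 − 120.000) = 0.00000.

S_3 ≈ 220824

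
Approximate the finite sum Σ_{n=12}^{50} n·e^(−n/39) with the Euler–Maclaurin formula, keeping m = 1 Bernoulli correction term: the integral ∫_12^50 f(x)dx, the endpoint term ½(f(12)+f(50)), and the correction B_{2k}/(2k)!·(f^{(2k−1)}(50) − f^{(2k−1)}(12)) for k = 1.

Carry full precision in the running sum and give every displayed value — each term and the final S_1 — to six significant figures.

The integral term ∫_12^50 x·e^(−x/39) dx = 499.107.
Endpoint term: (f(12) + f(50))/2 = (8.82170 + 13.8734)/2 = 11.3475.
So far: 510.454.
Order-1 term: 1/12 · (-0.0782601 − 0.508944) = -0.0489337.

S_1 ≈ 510.405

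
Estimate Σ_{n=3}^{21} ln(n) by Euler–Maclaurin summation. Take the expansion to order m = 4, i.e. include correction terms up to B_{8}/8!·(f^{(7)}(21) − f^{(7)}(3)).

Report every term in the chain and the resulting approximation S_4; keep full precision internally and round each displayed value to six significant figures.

S_4 ≈ 44.6870

The integral term ∫_3^21 ln(x) dx = 42.6391.
Boundary: ½(f(3) + f(21)) = ½(1.09861 + 3.04452) = 2.07157.
So far: 44.7107.
Correction k=1: B_{2}/2! · (f^{(1)}(21) − f^{(1)}(3)) = 1/12 · (0.0476190 − 0.333333) = -0.0238095.
Running total after k=1: 44.6869.
Correction k=2: B_{4}/4! · (f^{(3)}(21) − f^{(3)}(3)) = −1/720 · (0.000215959 − 0.0740741) = 0.000102581.
Running total after k=2: 44.6870.
Correction k=3: B_{6}/6! · (f^{(5)}(21) − f^{(5)}(3)) = 1/30240 · (5.87645e-06 − 0.0987654) = -3.26586e-06.
Running total after k=3: 44.6870.
Correction k=4: B_{8}/8! · (f^{(7)}(21) − f^{(7)}(3)) = −1/1209600 · (3.99758e-07 − 0.329218) = 2.72171e-07.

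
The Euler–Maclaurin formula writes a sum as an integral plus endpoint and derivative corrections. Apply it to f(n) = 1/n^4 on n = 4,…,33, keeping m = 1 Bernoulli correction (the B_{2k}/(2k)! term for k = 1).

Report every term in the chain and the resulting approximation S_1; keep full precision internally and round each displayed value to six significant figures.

S_1 ≈ 0.00747812

∫_4^33 1/x^4 dx evaluates to 0.00519906.
½[f(4) + f(33)] = ½[0.00390625 + 8.43226e-07] = 0.00195355.
So far: 0.00715260.
Order-1 term: 1/12 · (-1.02209e-07 − (-0.00390625)) = 0.000325512.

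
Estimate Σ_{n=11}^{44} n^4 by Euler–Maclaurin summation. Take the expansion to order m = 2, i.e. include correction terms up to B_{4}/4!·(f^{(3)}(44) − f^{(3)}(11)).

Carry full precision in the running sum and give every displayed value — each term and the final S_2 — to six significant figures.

S_2 ≈ 3.48604e+07

Integral: ∫_11^44 x^4 dx = 3.29510e+07.
Boundary: ½(f(11) + f(44)) = ½(14641.0 + 3.74810e+06) = 1.88137e+06.
Integral + boundary = 3.48324e+07.
Correction k=1: B_{2}/2! · (f^{(1)}(44) − f^{(1)}(11)) = 1/12 · (340736 − 5324.00) = 27951.0.
Running total after k=1: 3.48604e+07.
Correction k=2: B_{4}/4! · (f^{(3)}(44) − f^{(3)}(11)) = −1/720 · (1056.00 − 264.000) = -1.10000.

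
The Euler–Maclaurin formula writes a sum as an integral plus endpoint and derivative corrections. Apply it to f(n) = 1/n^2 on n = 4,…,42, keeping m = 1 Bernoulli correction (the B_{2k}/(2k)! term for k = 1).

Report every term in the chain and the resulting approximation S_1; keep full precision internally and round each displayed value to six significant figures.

∫_4^42 1/x^2 dx evaluates to 0.226190.
½[f(4) + f(42)] = ½[0.0625000 + 0.000566893] = 0.0315334.
Integral + boundary = 0.257724.
Order-1 term: 1/12 · (-2.69949e-05 − (-0.0312500)) = 0.00260192.

S_1 ≈ 0.260326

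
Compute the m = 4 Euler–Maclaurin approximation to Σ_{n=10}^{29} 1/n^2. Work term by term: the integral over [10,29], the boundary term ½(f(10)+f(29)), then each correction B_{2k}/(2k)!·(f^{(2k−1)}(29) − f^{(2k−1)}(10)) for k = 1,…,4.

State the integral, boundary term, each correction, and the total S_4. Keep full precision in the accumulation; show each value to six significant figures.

S_4 ≈ 0.0712713

The integral term ∫_10^29 1/x^2 dx = 0.0655172.
Boundary: ½(f(10) + f(29)) = ½(0.0100000 + 0.00118906) = 0.00559453.
So far: 0.0711118.
Correction k=1: B_{2}/2! · (f^{(1)}(29) − f^{(1)}(10)) = 1/12 · (-8.20042e-05 − (-0.00200000)) = 0.000159833.
Partial sum through k=1: 0.0712716.
Correction k=2: B_{4}/4! · (f^{(3)}(29) − f^{(3)}(10)) = −1/720 · (-1.17010e-06 − (-0.000240000)) = -3.31708e-07.
Partial sum through k=2: 0.0712713.
Correction k=3: B_{6}/6! · (f^{(5)}(29) − f^{(5)}(10)) = 1/30240 · (-4.17394e-08 − (-7.20000e-05)) = 2.37957e-09.
Partial sum through k=3: 0.0712713.
Correction k=4: B_{8}/8! · (f^{(7)}(29) − f^{(7)}(10)) = −1/1209600 · (-2.77932e-09 − (-4.03200e-05)) = -3.33310e-11.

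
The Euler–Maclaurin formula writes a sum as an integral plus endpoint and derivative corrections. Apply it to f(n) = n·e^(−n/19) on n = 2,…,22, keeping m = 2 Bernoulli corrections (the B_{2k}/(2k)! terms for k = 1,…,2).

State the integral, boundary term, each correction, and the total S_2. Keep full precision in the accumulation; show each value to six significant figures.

S_2 ≈ 118.699

The integral term ∫_2^22 x·e^(−x/19) dx = 114.415.
½[f(2) + f(22)] = ½[1.80018 + 6.91123] = 4.35570.
Running total after boundary: 118.770.
Correction k=1: B_{2}/2! · (f^{(1)}(22) − f^{(1)}(2)) = 1/12 · (-0.0496021 − 0.805342) = -0.0712453.
After k=1: 118.699.
Correction k=2: B_{4}/4! · (f^{(3)}(22) − f^{(3)}(2)) = −1/720 · (0.00160302 − 0.00721750) = 7.79788e-06.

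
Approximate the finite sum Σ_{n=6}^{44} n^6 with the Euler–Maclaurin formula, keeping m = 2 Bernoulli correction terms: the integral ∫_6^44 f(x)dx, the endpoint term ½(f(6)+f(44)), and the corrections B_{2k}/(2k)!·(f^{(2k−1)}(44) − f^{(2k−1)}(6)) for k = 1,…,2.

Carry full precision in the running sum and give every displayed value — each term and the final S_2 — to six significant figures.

S_2 ≈ 4.93217e+10

The integral term ∫_6^44 x^6 dx = 4.56111e+10.
Boundary: ½(f(6) + f(44)) = ½(46656.0 + 7.25631e+09) = 3.62818e+09.
Running total after boundary: 4.92393e+10.
Correction k=1: B_{2}/2! · (f^{(1)}(44) − f^{(1)}(6)) = 1/12 · (9.89497e+08 − 46656.0) = 8.24542e+07.
Running total after k=1: 4.93217e+10.
Correction k=2: B_{4}/4! · (f^{(3)}(44) − f^{(3)}(6)) = −1/720 · (1.02221e+07 − 25920.0) = -14161.3.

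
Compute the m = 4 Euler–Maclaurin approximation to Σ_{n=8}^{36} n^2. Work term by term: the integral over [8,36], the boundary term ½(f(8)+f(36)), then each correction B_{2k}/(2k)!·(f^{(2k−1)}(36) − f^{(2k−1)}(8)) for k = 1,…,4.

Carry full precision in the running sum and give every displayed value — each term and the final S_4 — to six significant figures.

∫_8^36 x^2 dx evaluates to 15381.3.
½[f(8) + f(36)] = ½[64.0000 + 1296.00] = 680.000.
So far: 16061.3.
Correction k=1: B_{2}/2! · (f^{(1)}(36) − f^{(1)}(8)) = 1/12 · (72.0000 − 16.0000) = 4.66667.
Partial sum through k=1: 16066.0.
Correction k=2: B_{4}/4! · (f^{(3)}(36) − f^{(3)}(8)) = −1/720 · (0.00000 − 0.00000) = 0.00000.
Partial sum through k=2: 16066.0.
Correction k=3: B_{6}/6! · (f^{(5)}(36) − f^{(5)}(8)) = 1/30240 · (0.00000 − 0.00000) = 0.00000.
Partial sum through k=3: 16066.0.
Correction k=4: B_{8}/8! · (f^{(7)}(36) − f^{(7)}(8)) = −1/1209600 · (0.00000 − 0.00000) = 0.00000.

S_4 ≈ 16066.0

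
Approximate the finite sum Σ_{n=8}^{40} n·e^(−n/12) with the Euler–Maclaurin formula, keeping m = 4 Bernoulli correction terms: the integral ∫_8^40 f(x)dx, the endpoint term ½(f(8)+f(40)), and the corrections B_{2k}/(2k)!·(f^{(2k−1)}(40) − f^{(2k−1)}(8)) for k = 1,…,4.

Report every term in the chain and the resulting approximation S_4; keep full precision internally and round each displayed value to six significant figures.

∫_8^40 x·e^(−x/12) dx evaluates to 100.960.
Endpoint term: (f(8) + f(40))/2 = (4.10734 + 1.42696)/2 = 2.76715.
Running total after boundary: 103.727.
Order-1 term: 1/12 · (-0.0832393 − 0.171139) = -0.0211982.
After k=1: 103.705.
Order-2 term: −1/720 · (-8.25787e-05 − 0.00831926) = 1.16692e-05.
After k=2: 103.705.
Order-3 term: 1/30240 · (2.86732e-06 − 0.000107292) = -3.45320e-09.
After k=3: 103.705.
Order-4 term: −1/1209600 · (4.38062e-08 − 1.08897e-06) = 8.64056e-13.

S_4 ≈ 103.705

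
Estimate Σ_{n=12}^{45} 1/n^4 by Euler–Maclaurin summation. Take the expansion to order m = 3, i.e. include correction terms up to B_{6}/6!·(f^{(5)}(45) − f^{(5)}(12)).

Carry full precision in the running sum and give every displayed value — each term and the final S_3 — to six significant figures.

Integral: ∫_12^45 1/x^4 dx = 0.000189243.
½[f(12) + f(45)] = ½[4.82253e-05 + 2.43865e-07] = 2.42346e-05.
So far: 0.000213478.
Order-1 term: 1/12 · (-2.16769e-08 − (-1.60751e-05)) = 1.33779e-06.
Running total after k=1: 0.000214816.
Order-2 term: −1/720 · (-3.21139e-10 − (-3.34898e-06)) = -4.65091e-09.
Running total after k=2: 0.000214811.
Order-3 term: 1/30240 · (-8.88089e-12 − (-1.30238e-06)) = 4.30679e-11.

S_3 ≈ 0.000214811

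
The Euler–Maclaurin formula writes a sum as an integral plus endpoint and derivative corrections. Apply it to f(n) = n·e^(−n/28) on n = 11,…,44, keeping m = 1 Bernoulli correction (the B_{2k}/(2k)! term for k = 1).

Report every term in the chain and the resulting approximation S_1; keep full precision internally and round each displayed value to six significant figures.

S_1 ≈ 326.656

∫_11^44 x·e^(−x/28) dx evaluates to 318.416.
Endpoint term: (f(11) + f(44))/2 = (7.42638 + 9.14092)/2 = 8.28365.
So far: 326.700.
Order-1 term: 1/12 · (-0.118713 − 0.409897) = -0.0440509.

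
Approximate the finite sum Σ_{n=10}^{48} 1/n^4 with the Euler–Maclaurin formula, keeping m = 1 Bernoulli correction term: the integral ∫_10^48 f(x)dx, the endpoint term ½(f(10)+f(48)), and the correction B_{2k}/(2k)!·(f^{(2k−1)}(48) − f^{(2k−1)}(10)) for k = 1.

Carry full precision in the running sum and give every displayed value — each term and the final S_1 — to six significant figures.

Integral: ∫_10^48 1/x^4 dx = 0.000330319.
Endpoint term: (f(10) + f(48))/2 = (0.000100000 + 1.88380e-07)/2 = 5.00942e-05.
Running total after boundary: 0.000380413.
Order-1 term: 1/12 · (-1.56983e-08 − (-4.00000e-05)) = 3.33203e-06.

S_1 ≈ 0.000383745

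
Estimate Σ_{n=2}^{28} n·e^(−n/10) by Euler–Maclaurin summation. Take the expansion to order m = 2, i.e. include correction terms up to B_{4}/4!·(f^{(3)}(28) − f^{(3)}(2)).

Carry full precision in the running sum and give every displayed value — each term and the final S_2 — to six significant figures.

S_2 ≈ 76.7463

The integral term ∫_2^28 x·e^(−x/10) dx = 75.1399.
½[f(2) + f(28)] = ½[1.63746 + 1.70268] = 1.67007.
Running total after boundary: 76.8099.
Order-1 term: 1/12 · (-0.109458 − 0.654985) = -0.0637036.
Running total after k=1: 76.7462.
Order-2 term: −1/720 · (0.000121620 − 0.0229245) = 3.16706e-05.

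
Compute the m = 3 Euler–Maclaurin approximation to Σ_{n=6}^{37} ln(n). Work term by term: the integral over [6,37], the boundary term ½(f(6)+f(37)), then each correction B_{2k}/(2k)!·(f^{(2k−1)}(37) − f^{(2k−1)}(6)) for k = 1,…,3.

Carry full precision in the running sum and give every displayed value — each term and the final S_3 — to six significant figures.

∫_6^37 ln(x) dx evaluates to 91.8534.
½[f(6) + f(37)] = ½[1.79176 + 3.61092] = 2.70134.
Running total after boundary: 94.5547.
k=1: B_{2}/(2)! × [f^{(1)}(37) − f^{(1)}(6)] = 1/12 × (0.0270270 − 0.166667) = -0.0116366.
Partial sum through k=1: 94.5431.
k=2: B_{4}/(4)! × [f^{(3)}(37) − f^{(3)}(6)] = −1/720 × (3.94843e-05 − 0.00925926) = 1.28052e-05.
Partial sum through k=2: 94.5431.
k=3: B_{6}/(6)! × [f^{(5)}(37) − f^{(5)}(6)] = 1/30240 × (3.46101e-07 − 0.00308642) = -1.02053e-07.

S_3 ≈ 94.5431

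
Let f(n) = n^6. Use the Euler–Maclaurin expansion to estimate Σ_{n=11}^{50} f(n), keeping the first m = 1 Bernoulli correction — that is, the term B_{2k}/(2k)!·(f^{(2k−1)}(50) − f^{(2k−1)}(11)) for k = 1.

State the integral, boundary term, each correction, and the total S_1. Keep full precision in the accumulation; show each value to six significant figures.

∫_11^50 x^6 dx evaluates to 1.11604e+11.
½[f(11) + f(50)] = ½[1.77156e+06 + 1.56250e+10] = 7.81339e+09.
So far: 1.19418e+11.
k=1: B_{2}/(2)! × [f^{(1)}(50) − f^{(1)}(11)] = 1/12 × (1.87500e+09 − 966306) = 1.56169e+08.

S_1 ≈ 1.19574e+11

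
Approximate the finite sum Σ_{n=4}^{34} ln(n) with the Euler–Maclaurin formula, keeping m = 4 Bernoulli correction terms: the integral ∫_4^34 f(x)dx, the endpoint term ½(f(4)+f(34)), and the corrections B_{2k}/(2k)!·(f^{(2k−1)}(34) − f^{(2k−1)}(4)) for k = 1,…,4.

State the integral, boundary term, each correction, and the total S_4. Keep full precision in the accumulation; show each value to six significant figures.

S_4 ≈ 86.7891

The integral term ∫_4^34 ln(x) dx = 84.3511.
½[f(4) + f(34)] = ½[1.38629 + 3.52636] = 2.45633.
Running total after boundary: 86.8074.
Correction k=1: B_{2}/2! · (f^{(1)}(34) − f^{(1)}(4)) = 1/12 · (0.0294118 − 0.250000) = -0.0183824.
After k=1: 86.7890.
Correction k=2: B_{4}/4! · (f^{(3)}(34) − f^{(3)}(4)) = −1/720 · (5.08854e-05 − 0.0312500) = 4.33321e-05.
After k=2: 86.7891.
Correction k=3: B_{6}/6! · (f^{(5)}(34) − f^{(5)}(4)) = 1/30240 · (5.28222e-07 − 0.0234375) = -7.75032e-07.
After k=3: 86.7891.
Correction k=4: B_{8}/8! · (f^{(7)}(34) − f^{(7)}(4)) = −1/1209600 · (1.37082e-08 − 0.0439453) = 3.63304e-08.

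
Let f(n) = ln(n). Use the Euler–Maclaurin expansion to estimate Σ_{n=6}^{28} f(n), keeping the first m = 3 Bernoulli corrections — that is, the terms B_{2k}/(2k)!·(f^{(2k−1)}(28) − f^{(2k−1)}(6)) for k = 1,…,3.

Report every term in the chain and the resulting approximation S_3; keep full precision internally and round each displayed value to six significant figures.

S_3 ≈ 63.1023

The integral term ∫_6^28 ln(x) dx = 60.5512.
Endpoint term: (f(6) + f(28))/2 = (1.79176 + 3.33220)/2 = 2.56198.
So far: 63.1132.
Order-1 term: 1/12 · (0.0357143 − 0.166667) = -0.0109127.
Running total after k=1: 63.1022.
Order-2 term: −1/720 · (9.11079e-05 − 0.00925926) = 1.27335e-05.
Running total after k=2: 63.1023.
Order-3 term: 1/30240 · (1.39451e-06 − 0.00308642) = -1.02018e-07.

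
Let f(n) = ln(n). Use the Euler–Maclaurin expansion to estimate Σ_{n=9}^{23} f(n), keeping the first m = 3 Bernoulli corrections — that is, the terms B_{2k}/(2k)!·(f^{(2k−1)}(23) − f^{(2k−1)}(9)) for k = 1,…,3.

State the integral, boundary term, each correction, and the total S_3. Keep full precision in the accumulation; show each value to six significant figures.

S_3 ≈ 41.0021

∫_9^23 ln(x) dx evaluates to 38.3413.
Boundary: ½(f(9) + f(23)) = ½(2.19722 + 3.13549) = 2.66636.
So far: 41.0077.
Order-1 term: 1/12 · (0.0434783 − 0.111111) = -0.00563607.
Partial sum through k=1: 41.0021.
Order-2 term: −1/720 · (0.000164379 − 0.00274348) = 3.58209e-06.
Partial sum through k=2: 41.0021.
Order-3 term: 1/30240 · (3.72883e-06 − 0.000406442) = -1.33172e-08.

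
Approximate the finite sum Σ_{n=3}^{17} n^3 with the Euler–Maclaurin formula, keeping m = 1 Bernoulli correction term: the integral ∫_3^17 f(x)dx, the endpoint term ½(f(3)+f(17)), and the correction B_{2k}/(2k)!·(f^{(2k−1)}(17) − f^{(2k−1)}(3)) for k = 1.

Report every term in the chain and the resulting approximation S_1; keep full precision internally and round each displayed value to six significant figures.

The integral term ∫_3^17 x^3 dx = 20860.0.
½[f(3) + f(17)] = ½[27.0000 + 4913.00] = 2470.00.
So far: 23330.0.
k=1: B_{2}/(2)! × [f^{(1)}(17) − f^{(1)}(3)] = 1/12 × (867.000 − 27.0000) = 70.0000.

S_1 ≈ 23400.0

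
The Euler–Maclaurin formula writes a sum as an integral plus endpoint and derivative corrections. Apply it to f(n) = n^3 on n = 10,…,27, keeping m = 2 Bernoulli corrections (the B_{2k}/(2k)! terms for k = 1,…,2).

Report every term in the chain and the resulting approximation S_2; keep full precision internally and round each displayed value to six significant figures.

S_2 ≈ 140859

∫_10^27 x^3 dx evaluates to 130360.
Boundary: ½(f(10) + f(27)) = ½(1000.00 + 19683.0) = 10341.5.
Running total after boundary: 140702.
Correction k=1: B_{2}/2! · (f^{(1)}(27) − f^{(1)}(10)) = 1/12 · (2187.00 − 300.000) = 157.250.
After k=1: 140859.
Correction k=2: B_{4}/4! · (f^{(3)}(27) − f^{(3)}(10)) = −1/720 · (6.00000 − 6.00000) = 0.00000.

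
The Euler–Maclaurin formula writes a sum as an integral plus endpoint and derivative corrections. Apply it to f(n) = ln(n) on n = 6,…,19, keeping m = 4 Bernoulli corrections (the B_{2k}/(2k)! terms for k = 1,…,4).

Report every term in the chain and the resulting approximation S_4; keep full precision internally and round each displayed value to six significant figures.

∫_6^19 ln(x) dx evaluates to 32.1938.
Boundary: ½(f(6) + f(19)) = ½(1.79176 + 2.94444) = 2.36810.
Running total after boundary: 34.5619.
k=1: B_{2}/(2)! × [f^{(1)}(19) − f^{(1)}(6)] = 1/12 × (0.0526316 − 0.166667) = -0.00950292.
Partial sum through k=1: 34.5524.
k=2: B_{4}/(4)! × [f^{(3)}(19) − f^{(3)}(6)] = −1/720 × (0.000291588 − 0.00925926) = 1.24551e-05.
Partial sum through k=2: 34.5524.
k=3: B_{6}/(6)! × [f^{(5)}(19) − f^{(5)}(6)] = 1/30240 × (9.69267e-06 − 0.00308642) = -1.01744e-07.
Partial sum through k=3: 34.5524.
k=4: B_{8}/(8)! × [f^{(7)}(19) − f^{(7)}(6)] = −1/1209600 × (8.05485e-07 − 0.00257202) = 2.12567e-09.

S_4 ≈ 34.5524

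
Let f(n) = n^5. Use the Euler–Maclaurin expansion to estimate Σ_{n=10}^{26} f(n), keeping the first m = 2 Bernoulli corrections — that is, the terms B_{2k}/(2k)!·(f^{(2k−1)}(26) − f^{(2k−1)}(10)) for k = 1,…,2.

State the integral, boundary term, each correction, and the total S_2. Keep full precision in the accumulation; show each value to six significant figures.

S_2 ≈ 5.74962e+07

The integral term ∫_10^26 x^5 dx = 5.13193e+07.
Boundary: ½(f(10) + f(26)) = ½(100000 + 1.18814e+07) = 5.99069e+06.
So far: 5.73100e+07.
k=1: B_{2}/(2)! × [f^{(1)}(26) − f^{(1)}(10)] = 1/12 × (2.28488e+06 − 50000.0) = 186240.
After k=1: 5.74962e+07.
k=2: B_{4}/(4)! × [f^{(3)}(26) − f^{(3)}(10)] = −1/720 × (40560.0 − 6000.00) = -48.0000.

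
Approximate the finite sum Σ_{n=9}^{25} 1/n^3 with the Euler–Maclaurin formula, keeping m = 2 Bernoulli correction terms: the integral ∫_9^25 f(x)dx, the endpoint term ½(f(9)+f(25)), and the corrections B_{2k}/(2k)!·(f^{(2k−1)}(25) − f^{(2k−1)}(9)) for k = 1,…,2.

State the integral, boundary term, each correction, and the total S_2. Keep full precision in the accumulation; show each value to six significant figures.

S_2 ≈ 0.00612802

∫_9^25 1/x^3 dx evaluates to 0.00537284.
Endpoint term: (f(9) + f(25))/2 = (0.00137174 + 6.40000e-05)/2 = 0.000717871.
Running total after boundary: 0.00609071.
k=1: B_{2}/(2)! × [f^{(1)}(25) − f^{(1)}(9)] = 1/12 × (-7.68000e-06 − (-0.000457247)) = 3.74639e-05.
Running total after k=1: 0.00612817.
k=2: B_{4}/(4)! × [f^{(3)}(25) − f^{(3)}(9)] = −1/720 × (-2.45760e-07 − (-0.000112901)) = -1.56465e-07.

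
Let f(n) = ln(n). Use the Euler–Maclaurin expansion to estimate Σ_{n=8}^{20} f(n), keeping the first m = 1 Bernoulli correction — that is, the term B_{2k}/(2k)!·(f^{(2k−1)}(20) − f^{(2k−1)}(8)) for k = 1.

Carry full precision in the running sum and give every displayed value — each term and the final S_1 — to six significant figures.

∫_8^20 ln(x) dx evaluates to 31.2791.
½[f(8) + f(20)] = ½[2.07944 + 2.99573] = 2.53759.
So far: 33.8167.
Correction k=1: B_{2}/2! · (f^{(1)}(20) − f^{(1)}(8)) = 1/12 · (0.0500000 − 0.125000) = -0.00625000.

S_1 ≈ 33.8105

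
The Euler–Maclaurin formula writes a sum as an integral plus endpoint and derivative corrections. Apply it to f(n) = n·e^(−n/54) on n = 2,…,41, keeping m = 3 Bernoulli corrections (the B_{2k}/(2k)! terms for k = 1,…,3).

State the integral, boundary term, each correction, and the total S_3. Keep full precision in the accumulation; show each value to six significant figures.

∫_2^41 x·e^(−x/54) dx evaluates to 513.142.
Endpoint term: (f(2) + f(41))/2 = (1.92728 + 19.1885)/2 = 10.5579.
Running total after boundary: 523.700.
Correction k=1: B_{2}/2! · (f^{(1)}(41) − f^{(1)}(2)) = 1/12 · (0.112670 − 0.927950) = -0.0679400.
Running total after k=1: 523.632.
Correction k=2: B_{4}/4! · (f^{(3)}(41) − f^{(3)}(2)) = −1/720 · (0.000359635 − 0.000979160) = 8.60452e-07.
Running total after k=2: 523.632.
Correction k=3: B_{6}/6! · (f^{(5)}(41) − f^{(5)}(2)) = 1/30240 · (2.33413e-07 − 5.62446e-07) = -1.08807e-11.

S_3 ≈ 523.632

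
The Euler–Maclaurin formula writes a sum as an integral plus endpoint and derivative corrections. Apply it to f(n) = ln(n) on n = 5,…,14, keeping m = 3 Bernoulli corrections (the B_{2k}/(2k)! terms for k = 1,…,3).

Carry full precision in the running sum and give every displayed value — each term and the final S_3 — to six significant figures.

∫_5^14 ln(x) dx evaluates to 19.8996.
Boundary: ½(f(5) + f(14)) = ½(1.60944 + 2.63906) = 2.12425.
Running total after boundary: 22.0239.
Order-1 term: 1/12 · (0.0714286 − 0.200000) = -0.0107143.
After k=1: 22.0131.
Order-2 term: −1/720 · (0.000728863 − 0.0160000) = 2.12099e-05.
After k=2: 22.0132.
Order-3 term: 1/30240 · (4.46243e-05 − 0.00768000) = -2.52493e-07.

S_3 ≈ 22.0132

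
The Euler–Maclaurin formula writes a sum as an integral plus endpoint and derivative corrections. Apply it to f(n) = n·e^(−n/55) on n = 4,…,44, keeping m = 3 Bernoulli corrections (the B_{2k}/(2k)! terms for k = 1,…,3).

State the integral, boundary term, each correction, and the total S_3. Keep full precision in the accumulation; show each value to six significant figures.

S_3 ≈ 582.462

Integral: ∫_4^44 x·e^(−x/55) dx = 570.781.
Boundary: ½(f(4) + f(44)) = ½(3.71942 + 19.7705) = 11.7449.
Running total after boundary: 582.526.
k=1: B_{2}/(2)! × [f^{(1)}(44) − f^{(1)}(4)] = 1/12 × (0.0898658 − 0.862229) = -0.0643636.
After k=1: 582.462.
k=2: B_{4}/(4)! × [f^{(3)}(44) − f^{(3)}(4)] = −1/720 × (0.000326785 − 0.000899814) = 7.95874e-07.
After k=2: 582.462.
k=3: B_{6}/(6)! × [f^{(5)}(44) − f^{(5)}(4)] = 1/30240 × (2.06235e-07 − 5.00692e-07) = -9.73733e-12.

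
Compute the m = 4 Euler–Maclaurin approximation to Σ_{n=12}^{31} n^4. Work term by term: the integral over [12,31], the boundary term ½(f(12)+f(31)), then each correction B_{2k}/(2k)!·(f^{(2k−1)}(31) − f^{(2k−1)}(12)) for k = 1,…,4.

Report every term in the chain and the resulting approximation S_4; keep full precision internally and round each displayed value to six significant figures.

The integral term ∫_12^31 x^4 dx = 5.67606e+06.
Endpoint term: (f(12) + f(31))/2 = (20736.0 + 923521)/2 = 472128.
So far: 6.14819e+06.
k=1: B_{2}/(2)! × [f^{(1)}(31) − f^{(1)}(12)] = 1/12 × (119164 − 6912.00) = 9354.33.
Partial sum through k=1: 6.15755e+06.
k=2: B_{4}/(4)! × [f^{(3)}(31) − f^{(3)}(12)] = −1/720 × (744.000 − 288.000) = -0.633333.
Partial sum through k=2: 6.15755e+06.
k=3: B_{6}/(6)! × [f^{(5)}(31) − f^{(5)}(12)] = 1/30240 × (0.00000 − 0.00000) = 0.00000.
Partial sum through k=3: 6.15755e+06.
k=4: B_{8}/(8)! × [f^{(7)}(31) − f^{(7)}(12)] = −1/1209600 × (0.00000 − 0.00000) = 0.00000.

S_4 ≈ 6.15755e+06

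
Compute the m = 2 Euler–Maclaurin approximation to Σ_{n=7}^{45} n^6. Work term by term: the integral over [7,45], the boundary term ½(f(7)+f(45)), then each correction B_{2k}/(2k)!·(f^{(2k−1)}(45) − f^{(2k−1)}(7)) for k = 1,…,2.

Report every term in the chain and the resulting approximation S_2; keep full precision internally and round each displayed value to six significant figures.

S_2 ≈ 5.76254e+10

∫_7^45 x^6 dx evaluates to 5.33812e+10.
½[f(7) + f(45)] = ½[117649 + 8.30377e+09] = 4.15194e+09.
Integral + boundary = 5.75332e+10.
k=1: B_{2}/(2)! × [f^{(1)}(45) − f^{(1)}(7)] = 1/12 × (1.10717e+09 − 100842) = 9.22557e+07.
Running total after k=1: 5.76254e+10.
k=2: B_{4}/(4)! × [f^{(3)}(45) − f^{(3)}(7)] = −1/720 × (1.09350e+07 − 41160.0) = -15130.3.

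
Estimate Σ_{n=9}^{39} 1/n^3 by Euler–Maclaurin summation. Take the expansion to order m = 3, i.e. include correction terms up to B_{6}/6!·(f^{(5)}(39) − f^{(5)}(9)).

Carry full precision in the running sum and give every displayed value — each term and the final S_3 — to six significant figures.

Integral: ∫_9^39 1/x^3 dx = 0.00584411.
Boundary: ½(f(9) + f(39)) = ½(0.00137174 + 1.68580e-05) = 0.000694300.
Running total after boundary: 0.00653841.
Order-1 term: 1/12 · (-1.29677e-06 − (-0.000457247)) = 3.79959e-05.
Running total after k=1: 0.00657640.
Order-2 term: −1/720 · (-1.70515e-08 − (-0.000112901)) = -1.56783e-07.
Running total after k=2: 0.00657625.
Order-3 term: 1/30240 · (-4.70851e-10 − (-5.85410e-05)) = 1.93587e-09.

S_3 ≈ 0.00657625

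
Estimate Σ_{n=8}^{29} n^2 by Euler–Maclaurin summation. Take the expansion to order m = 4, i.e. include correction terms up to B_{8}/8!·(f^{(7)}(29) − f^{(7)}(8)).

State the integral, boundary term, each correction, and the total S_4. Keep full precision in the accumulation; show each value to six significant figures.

S_4 ≈ 8415.00

∫_8^29 x^2 dx evaluates to 7959.00.
½[f(8) + f(29)] = ½[64.0000 + 841.000] = 452.500.
Integral + boundary = 8411.50.
k=1: B_{2}/(2)! × [f^{(1)}(29) − f^{(1)}(8)] = 1/12 × (58.0000 − 16.0000) = 3.50000.
Partial sum through k=1: 8415.00.
k=2: B_{4}/(4)! × [f^{(3)}(29) − f^{(3)}(8)] = −1/720 × (0.00000 − 0.00000) = 0.00000.
Partial sum through k=2: 8415.00.
k=3: B_{6}/(6)! × [f^{(5)}(29) − f^{(5)}(8)] = 1/30240 × (0.00000 − 0.00000) = 0.00000.
Partial sum through k=3: 8415.00.
k=4: B_{8}/(8)! × [f^{(7)}(29) − f^{(7)}(8)] = −1/1209600 × (0.00000 − 0.00000) = 0.00000.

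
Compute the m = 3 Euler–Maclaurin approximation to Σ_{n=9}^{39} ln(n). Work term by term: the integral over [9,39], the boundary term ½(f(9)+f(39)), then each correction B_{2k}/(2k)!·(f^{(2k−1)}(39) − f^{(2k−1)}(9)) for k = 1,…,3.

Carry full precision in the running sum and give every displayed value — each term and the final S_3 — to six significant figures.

The integral term ∫_9^39 ln(x) dx = 93.1039.
Endpoint term: (f(9) + f(39))/2 = (2.19722 + 3.66356)/2 = 2.93039.
So far: 96.0343.
Order-1 term: 1/12 · (0.0256410 − 0.111111) = -0.00712251.
Partial sum through k=1: 96.0272.
Order-2 term: −1/720 · (3.37160e-05 − 0.00274348) = 3.76357e-06.
Partial sum through k=2: 96.0272.
Order-3 term: 1/30240 · (2.66004e-07 − 0.000406442) = -1.34317e-08.

S_3 ≈ 96.0272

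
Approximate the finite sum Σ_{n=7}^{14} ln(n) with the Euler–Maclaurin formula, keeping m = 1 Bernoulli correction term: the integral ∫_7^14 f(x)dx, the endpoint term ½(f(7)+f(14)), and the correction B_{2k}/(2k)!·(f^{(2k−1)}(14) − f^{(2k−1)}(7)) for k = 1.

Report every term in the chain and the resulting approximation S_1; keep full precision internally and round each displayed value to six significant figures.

∫_7^14 ln(x) dx evaluates to 16.3254.
Endpoint term: (f(7) + f(14))/2 = (1.94591 + 2.63906)/2 = 2.29248.
Integral + boundary = 18.6179.
Order-1 term: 1/12 · (0.0714286 − 0.142857) = -0.00595238.

S_1 ≈ 18.6120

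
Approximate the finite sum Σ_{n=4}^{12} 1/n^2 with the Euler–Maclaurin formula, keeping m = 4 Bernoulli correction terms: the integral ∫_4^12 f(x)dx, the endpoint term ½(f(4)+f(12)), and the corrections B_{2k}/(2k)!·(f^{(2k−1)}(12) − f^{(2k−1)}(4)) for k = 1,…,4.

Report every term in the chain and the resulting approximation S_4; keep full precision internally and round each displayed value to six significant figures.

S_4 ≈ 0.203866

Integral: ∫_4^12 1/x^2 dx = 0.166667.
½[f(4) + f(12)] = ½[0.0625000 + 0.00694444] = 0.0347222.
Running total after boundary: 0.201389.
k=1: B_{2}/(2)! × [f^{(1)}(12) − f^{(1)}(4)] = 1/12 × (-0.00115741 − (-0.0312500)) = 0.00250772.
Running total after k=1: 0.203897.
k=2: B_{4}/(4)! × [f^{(3)}(12) − f^{(3)}(4)] = −1/720 × (-9.64506e-05 − (-0.0234375)) = -3.24181e-05.
Running total after k=2: 0.203864.
k=3: B_{6}/(6)! × [f^{(5)}(12) − f^{(5)}(4)] = 1/30240 × (-2.00939e-05 − (-0.0439453)) = 1.45255e-06.
Running total after k=3: 0.203866.
k=4: B_{8}/(8)! × [f^{(7)}(12) − f^{(7)}(4)] = −1/1209600 × (-7.81429e-06 − (-0.153809)) = -1.27150e-07.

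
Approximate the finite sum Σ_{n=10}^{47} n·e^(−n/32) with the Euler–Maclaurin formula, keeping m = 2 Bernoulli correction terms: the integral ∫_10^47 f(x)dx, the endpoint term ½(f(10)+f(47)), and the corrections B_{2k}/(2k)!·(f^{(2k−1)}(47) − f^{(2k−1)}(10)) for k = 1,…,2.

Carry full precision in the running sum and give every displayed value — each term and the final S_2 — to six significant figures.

S_2 ≈ 410.330

The integral term ∫_10^47 x·e^(−x/32) dx = 401.313.
½[f(10) + f(47)] = ½[7.31616 + 10.8200] = 9.06809.
Integral + boundary = 410.381.
k=1: B_{2}/(2)! × [f^{(1)}(47) − f^{(1)}(10)] = 1/12 × (-0.107912 − 0.502986) = -0.0509082.
After k=1: 410.330.
k=2: B_{4}/(4)! × [f^{(3)}(47) − f^{(3)}(10)] = −1/720 × (0.000344252 − 0.00192013) = 2.18873e-06.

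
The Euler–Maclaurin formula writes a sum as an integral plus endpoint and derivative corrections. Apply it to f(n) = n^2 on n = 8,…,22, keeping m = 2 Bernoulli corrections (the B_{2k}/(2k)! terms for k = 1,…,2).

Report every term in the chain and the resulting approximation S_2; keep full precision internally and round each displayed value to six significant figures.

The integral term ∫_8^22 x^2 dx = 3378.67.
Endpoint term: (f(8) + f(22))/2 = (64.0000 + 484.000)/2 = 274.000.
Running total after boundary: 3652.67.
Order-1 term: 1/12 · (44.0000 − 16.0000) = 2.33333.
After k=1: 3655.00.
Order-2 term: −1/720 · (0.00000 − 0.00000) = 0.00000.

S_2 ≈ 3655.00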